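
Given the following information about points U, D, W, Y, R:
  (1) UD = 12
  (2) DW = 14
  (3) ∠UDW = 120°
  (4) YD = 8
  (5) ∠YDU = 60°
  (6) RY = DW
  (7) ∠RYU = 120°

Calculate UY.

Step 1: By the law of cosines on triangle UDY: UY² = 12² + 8² − 2·12·8·cos(60°) = 112, so UY = 4·√7.

Therefore, the length of UY = 4·√7.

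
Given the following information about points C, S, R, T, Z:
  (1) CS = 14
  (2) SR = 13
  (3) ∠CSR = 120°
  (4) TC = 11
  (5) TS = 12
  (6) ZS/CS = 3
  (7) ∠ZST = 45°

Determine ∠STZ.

From the given relations: ZS = 3·CS = 3·14 = 42.
Step 1: By the law of cosines on triangle TSZ: TZ² = 12² + 42² − 2·12·42·cos(45°) = 1195.24, so TZ ≈ 34.57.
Step 2: By the inverse law of cosines on triangle STZ: cos(∠STZ) = (12² + 34.57² − 42²) / (2·12·34.57) = -424.76/829.73 = -0.5119, so ∠STZ = 120.79°.

Therefore, the measure of angle ∠STZ = 120.79°.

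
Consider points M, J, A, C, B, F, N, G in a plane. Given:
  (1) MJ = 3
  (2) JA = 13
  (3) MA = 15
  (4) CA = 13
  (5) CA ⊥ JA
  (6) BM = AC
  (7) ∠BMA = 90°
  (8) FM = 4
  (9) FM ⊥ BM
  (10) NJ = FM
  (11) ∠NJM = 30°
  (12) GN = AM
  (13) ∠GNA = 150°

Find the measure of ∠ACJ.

Step 1: By the law of cosines on triangle CAJ: CJ² = 13² + 13² − 2·13·13·cos(90°) = 338, so CJ = 13·√2.
Step 2: By the inverse law of cosines on triangle ACJ: cos(∠ACJ) = (13² + (13·√2)² − 13²) / (2·13·13·√2) = 338/478 = 0.7071, so ∠ACJ = 45°.

Therefore, the measure of angle ∠ACJ = 45°.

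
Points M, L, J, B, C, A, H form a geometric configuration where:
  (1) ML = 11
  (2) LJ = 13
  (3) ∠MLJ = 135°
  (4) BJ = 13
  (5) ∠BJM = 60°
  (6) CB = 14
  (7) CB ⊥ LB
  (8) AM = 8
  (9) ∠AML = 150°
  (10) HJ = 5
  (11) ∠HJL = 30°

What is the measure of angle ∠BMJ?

Step 1: By the law of cosines on triangle JLM: JM² = 13² + 11² − 2·13·11·cos(135°) = 492.23, so JM ≈ 22.19.
Step 2: By the law of cosines on triangle MJB: MB² = 22.19² + 13² − 2·22.19·13·cos(60°) = 372.81, so MB ≈ 19.31.
Step 3: By the inverse law of cosines on triangle BMJ: cos(∠BMJ) = (19.31² + 22.19² − 13²) / (2·19.31·22.19) = 696.04/856.76 = 0.8124, so ∠BMJ = 35.67°.

Therefore, the measure of angle ∠BMJ = 35.67°.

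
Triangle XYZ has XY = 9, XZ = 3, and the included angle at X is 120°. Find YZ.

When two sides and the included angle are known, the law of cosines gives the third side.
c^2 = a^2 + b^2 - 2ab cos(C) generalizes the Pythagorean theorem to non-right triangles.
Here: YZ^2 = 81 + 9 - 54*(-1/2) = 117
YZ = 3*sqrt(13)

3*sqrt(13)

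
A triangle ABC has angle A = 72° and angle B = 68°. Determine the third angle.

By the triangle angle sum property, the three interior angles of any triangle add up to 180°.
We know angle A = 72° and angle B = 68°, so their sum is 140°.
Therefore angle C = 180° - 140° = 40°.

40 degrees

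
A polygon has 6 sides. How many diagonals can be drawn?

The number of diagonals in an n-gon is n(n - 3)/2.
For n = 6: 6(6 - 3)/2 = 6 × 3 / 2 = 9.

9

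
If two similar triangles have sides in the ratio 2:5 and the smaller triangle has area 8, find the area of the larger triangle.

For similar figures, the area ratio equals the square of the side ratio.
Side ratio (the smaller triangle to the larger triangle) = 2:5, so area ratio = 2^2:5^2 = 4:25.
If the area of the smaller triangle is 8, then the area of the larger triangle = 8 * (25/4) = 50.

50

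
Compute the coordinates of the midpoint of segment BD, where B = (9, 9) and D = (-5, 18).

The midpoint is the point halfway along the segment.
Move half the horizontal distance: 9 + (-5 - 9)/2 = 9 + -14/2 = 2
Move half the vertical distance: 9 + (18 - 9)/2 = 9 + 9/2 = 27/2
Midpoint = (2, 27/2)

(2, 27/2)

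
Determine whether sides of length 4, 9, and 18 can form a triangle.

The longest side is 18. The other two sides sum to 4 + 9 = 13.
Since 13 ≤ 18, the two shorter sides cannot reach around to close the triangle.

No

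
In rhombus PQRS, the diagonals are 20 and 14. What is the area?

Area = (20 * 14) / 2 = 280 / 2 = 140

140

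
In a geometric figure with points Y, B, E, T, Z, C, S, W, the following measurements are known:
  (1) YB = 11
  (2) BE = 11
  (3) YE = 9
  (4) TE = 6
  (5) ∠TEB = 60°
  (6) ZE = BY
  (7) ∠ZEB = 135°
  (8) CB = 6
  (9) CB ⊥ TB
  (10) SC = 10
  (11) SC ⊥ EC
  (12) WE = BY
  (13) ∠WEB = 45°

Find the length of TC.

Step 1: By the law of cosines on triangle BET: BT² = 11² + 6² − 2·11·6·cos(60°) = 91, so BT = √91.
Step 2: By the law of cosines on triangle TBC: TC² = √91² + 6² − 2·√91·6·cos(90°) = 127, so TC = √127.

Therefore, the length of TC = √127.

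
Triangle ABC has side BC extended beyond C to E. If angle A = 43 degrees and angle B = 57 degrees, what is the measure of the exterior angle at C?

By the exterior angle theorem, an exterior angle of a triangle equals the sum of the two remote interior angles.
Exterior angle = angle A + angle B
Exterior angle = 43 + 57 = 100 degrees

100 degrees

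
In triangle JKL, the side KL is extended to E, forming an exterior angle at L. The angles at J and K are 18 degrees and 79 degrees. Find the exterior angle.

By the exterior angle theorem, an exterior angle of a triangle equals the sum of the two remote interior angles.
Exterior angle = angle J + angle K
Exterior angle = 18 + 79 = 97 degrees

97 degrees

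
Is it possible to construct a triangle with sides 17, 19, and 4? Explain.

Check all three triangle inequalities:
17 + 19 = 36 > 4 ✓
17 + 4 = 21 > 19 ✓
19 + 4 = 23 > 17 ✓
All conditions hold, so these sides form a valid triangle.

Yes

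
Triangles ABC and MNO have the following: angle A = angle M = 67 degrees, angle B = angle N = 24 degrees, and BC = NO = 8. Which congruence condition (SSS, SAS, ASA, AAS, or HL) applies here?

The given information matches AAS: Two pairs of corresponding angles and a non-included side are equal (Angle-Angle-Side).

AAS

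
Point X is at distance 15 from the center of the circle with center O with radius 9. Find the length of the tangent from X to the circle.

tangent = √(d² - r²) = √(15² - 9²) = √(225 - 81) = √144 = 12

12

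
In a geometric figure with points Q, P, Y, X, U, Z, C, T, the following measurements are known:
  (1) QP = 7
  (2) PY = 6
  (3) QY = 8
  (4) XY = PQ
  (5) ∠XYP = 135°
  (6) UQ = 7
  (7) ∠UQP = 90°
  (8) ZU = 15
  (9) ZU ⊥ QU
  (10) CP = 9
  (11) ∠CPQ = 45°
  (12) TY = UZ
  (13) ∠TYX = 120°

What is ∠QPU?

Step 1: By the law of cosines on triangle PQU: PU² = 7² + 7² − 2·7·7·cos(90°) = 98, so PU = 7·√2.
Step 2: By the inverse law of cosines on triangle QPU: cos(∠QPU) = (7² + (7·√2)² − 7²) / (2·7·7·√2) = 98/138.59 = 0.7071, so ∠QPU = 45°.

Therefore, the measure of angle ∠QPU = 45°.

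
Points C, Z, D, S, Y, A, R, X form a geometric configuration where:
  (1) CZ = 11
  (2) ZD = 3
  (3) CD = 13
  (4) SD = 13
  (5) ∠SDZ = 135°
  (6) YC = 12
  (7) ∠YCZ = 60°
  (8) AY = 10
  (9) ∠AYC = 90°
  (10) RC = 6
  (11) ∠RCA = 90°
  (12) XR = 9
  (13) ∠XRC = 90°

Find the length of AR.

Step 1: By the law of cosines on triangle CYA: CA² = 12² + 10² − 2·12·10·cos(90°) = 244, so CA = 2·√61.
Step 2: By the law of cosines on triangle ACR: AR² = (2·√61)² + 6² − 2·2·√61·6·cos(90°) = 280, so AR = 2·√70.

Therefore, the length of AR = 2·√70.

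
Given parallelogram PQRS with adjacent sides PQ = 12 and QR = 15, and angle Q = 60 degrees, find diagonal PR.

Using the law of cosines:
d^2 = 12^2 + 15^2 - 2(12)(15)cos(60 degrees)
d^2 = 144 + 225 - 360*1/2
d^2 = 189
d = 3*sqrt(21)

3*sqrt(21)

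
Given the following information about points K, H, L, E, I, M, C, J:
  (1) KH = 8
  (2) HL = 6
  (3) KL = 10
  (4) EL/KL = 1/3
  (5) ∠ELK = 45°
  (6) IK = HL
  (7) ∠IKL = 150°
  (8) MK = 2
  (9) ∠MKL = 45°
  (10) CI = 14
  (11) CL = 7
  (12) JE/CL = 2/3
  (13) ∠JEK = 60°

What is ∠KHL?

Step 1: By the inverse law of cosines on triangle KHL: cos(∠KHL) = (8² + 6² − 10²) / (2·8·6) = 0/96 = 0, so ∠KHL = 90°.

Therefore, the measure of angle ∠KHL = 90°.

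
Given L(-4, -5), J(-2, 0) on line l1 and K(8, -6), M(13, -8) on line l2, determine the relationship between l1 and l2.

Slope of line 1: m1 = (0 - -5)/(-2 - -4) = 5/2 = 5/2
Slope of line 2: m2 = (-8 - -6)/(13 - 8) = -2/5 = -2/5
m1 * m2 = (5/2) * (-2/5) = -1 = -1, so the lines are perpendicular.

Perpendicular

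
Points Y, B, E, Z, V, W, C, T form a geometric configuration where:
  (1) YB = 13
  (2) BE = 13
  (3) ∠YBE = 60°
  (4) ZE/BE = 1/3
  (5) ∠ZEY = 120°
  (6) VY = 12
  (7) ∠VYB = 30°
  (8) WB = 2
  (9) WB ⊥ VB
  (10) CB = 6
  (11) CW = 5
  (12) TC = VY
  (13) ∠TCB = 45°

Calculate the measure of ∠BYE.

Step 1: By the law of cosines on triangle YBE: YE² = 13² + 13² − 2·13·13·cos(60°) = 169, so YE = 13.
Step 2: By the inverse law of cosines on triangle BYE: cos(∠BYE) = (13² + 13² − 13²) / (2·13·13) = 169/338 = 0.5, so ∠BYE = 60°.

Therefore, the measure of angle ∠BYE = 60°.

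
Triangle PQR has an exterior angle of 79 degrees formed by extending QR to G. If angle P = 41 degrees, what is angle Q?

By the exterior angle theorem: exterior angle = sum of remote interior angles.
79 = 41 + angle Q
angle Q = 79 - 41 = 38 degrees

38 degrees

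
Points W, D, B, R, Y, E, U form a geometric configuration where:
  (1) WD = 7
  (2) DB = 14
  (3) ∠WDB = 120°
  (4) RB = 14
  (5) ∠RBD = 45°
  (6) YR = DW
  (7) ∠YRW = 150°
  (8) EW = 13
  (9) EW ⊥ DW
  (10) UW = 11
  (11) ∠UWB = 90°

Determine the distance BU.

Step 1: By the law of cosines on triangle BDW: BW² = 14² + 7² − 2·14·7·cos(120°) = 343, so BW = 7·√7.
Step 2: By the law of cosines on triangle BWU: BU² = (7·√7)² + 11² − 2·7·√7·11·cos(90°) = 464, so BU = 4·√29.

Therefore, the length of BU = 4·√29.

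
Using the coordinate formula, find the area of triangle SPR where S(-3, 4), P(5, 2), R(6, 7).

Using the Shoelace formula for a triangle:
Area = (1/2)|x0(y1 - y2) + x1(y2 - y0) + x2(y0 - y1)|
Area = (1/2)|-3(2 - 7) + 5(7 - 4) + 6(4 - 2)|
Area = (1/2)|15 + 15 + 12|
Area = (1/2)|42|
Area = (1/2)(42)
Area = 21

21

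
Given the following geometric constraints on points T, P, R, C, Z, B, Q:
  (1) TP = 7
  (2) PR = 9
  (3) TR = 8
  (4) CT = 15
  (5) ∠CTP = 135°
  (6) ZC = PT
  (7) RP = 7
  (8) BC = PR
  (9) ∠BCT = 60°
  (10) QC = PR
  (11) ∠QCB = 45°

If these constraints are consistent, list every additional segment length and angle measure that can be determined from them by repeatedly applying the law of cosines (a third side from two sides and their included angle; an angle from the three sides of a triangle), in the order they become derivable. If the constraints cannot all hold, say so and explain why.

These constraints are not satisfiable: (2) PR = 9 and (7) RP = 7 assign two different lengths to the same segment. No planar figure meets all of them, so nothing further can be derived.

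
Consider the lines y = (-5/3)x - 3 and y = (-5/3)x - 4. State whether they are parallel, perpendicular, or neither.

Slope of line 1: m1 = -5/3
Slope of line 2: m2 = -5/3
m1 = m2, so the lines are parallel.

Parallel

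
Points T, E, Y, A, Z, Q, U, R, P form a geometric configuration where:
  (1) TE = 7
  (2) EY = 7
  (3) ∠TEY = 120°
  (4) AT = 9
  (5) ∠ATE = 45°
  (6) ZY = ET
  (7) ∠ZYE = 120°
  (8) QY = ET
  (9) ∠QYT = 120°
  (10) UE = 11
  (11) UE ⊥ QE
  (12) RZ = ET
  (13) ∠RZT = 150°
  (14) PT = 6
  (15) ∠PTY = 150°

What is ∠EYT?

Step 1: By the law of cosines on triangle YET: YT² = 7² + 7² − 2·7·7·cos(120°) = 147, so YT = 7·√3.
Step 2: By the inverse law of cosines on triangle EYT: cos(∠EYT) = (7² + (7·√3)² − 7²) / (2·7·7·√3) = 147/169.74 = 0.866, so ∠EYT = 30°.

Therefore, the measure of angle ∠EYT = 30°.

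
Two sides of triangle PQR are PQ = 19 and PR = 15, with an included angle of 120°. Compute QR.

Law of cosines: QR^2 = 19^2 + 15^2 - 2(19)(15)cos(120°) = 871, so QR = sqrt(871).

sqrt(871)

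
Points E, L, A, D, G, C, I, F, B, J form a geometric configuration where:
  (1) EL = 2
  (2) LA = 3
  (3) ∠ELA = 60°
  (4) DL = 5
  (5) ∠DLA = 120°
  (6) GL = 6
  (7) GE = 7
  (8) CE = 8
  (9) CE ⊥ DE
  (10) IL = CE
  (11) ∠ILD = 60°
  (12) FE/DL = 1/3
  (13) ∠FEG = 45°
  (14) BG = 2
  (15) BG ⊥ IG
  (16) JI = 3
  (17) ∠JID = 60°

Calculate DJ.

From the given relations: IL = CE = 8.
Step 1: By the law of cosines on triangle DLI: DI² = 5² + 8² − 2·5·8·cos(60°) = 49, so DI = 7.
Step 2: By the law of cosines on triangle DIJ: DJ² = 7² + 3² − 2·7·3·cos(60°) = 37, so DJ = √37.

Therefore, the length of DJ = √37.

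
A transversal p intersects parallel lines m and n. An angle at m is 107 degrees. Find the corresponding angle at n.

Corresponding angles formed by parallel lines and a transversal are equal.
The given angle is 107 degrees.
The corresponding angle = 107 degrees.

107 degrees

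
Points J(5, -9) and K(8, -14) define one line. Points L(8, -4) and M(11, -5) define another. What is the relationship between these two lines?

Slope of line 1: m1 = (-14 - -9)/(8 - 5) = -5/3 = -5/3
Slope of line 2: m2 = (-5 - -4)/(11 - 8) = -1/3 = -1/3
For parallel lines we need equal slopes: -5/3 != -1/3.
For perpendicular lines we need m1*m2 = -1: (-5/3)(-1/3) = 5/9 != -1.
Since neither condition holds, the lines are neither parallel nor perpendicular.

Neither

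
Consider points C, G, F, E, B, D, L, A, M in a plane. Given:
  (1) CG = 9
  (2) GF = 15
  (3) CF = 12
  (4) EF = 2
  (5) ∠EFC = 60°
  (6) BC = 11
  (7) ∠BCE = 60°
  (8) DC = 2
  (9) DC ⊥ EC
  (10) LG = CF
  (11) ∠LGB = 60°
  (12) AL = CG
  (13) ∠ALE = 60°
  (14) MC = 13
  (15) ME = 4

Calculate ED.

Step 1: By the law of cosines on triangle EFC: EC² = 2² + 12² − 2·2·12·cos(60°) = 124, so EC = 2·√31.
Step 2: By the law of cosines on triangle ECD: ED² = (2·√31)² + 2² − 2·2·√31·2·cos(90°) = 128, so ED = 8·√2.

Therefore, the length of ED = 8·√2.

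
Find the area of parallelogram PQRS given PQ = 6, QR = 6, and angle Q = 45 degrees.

The area of a parallelogram equals the product of two adjacent sides times the sine of the included angle.
This is because the height equals 6 * sin(45°) = 3*sqrt(2).
Area = 6 * 3*sqrt(2) = 18*sqrt(2)

18*sqrt(2)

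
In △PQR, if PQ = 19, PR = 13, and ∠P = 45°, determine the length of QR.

When two sides and the included angle are known, the law of cosines gives the third side.
c^2 = a^2 + b^2 - 2ab cos(C) generalizes the Pythagorean theorem to non-right triangles.
Here: QR^2 = 361 + 169 - 494*(sqrt(2)/2) = 530 - 247*sqrt(2)
QR = sqrt(530 - 247*sqrt(2))

sqrt(530 - 247*sqrt(2))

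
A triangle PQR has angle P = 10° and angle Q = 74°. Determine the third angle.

angle R = 180 - 10 - 74 = 96 degrees.

96 degrees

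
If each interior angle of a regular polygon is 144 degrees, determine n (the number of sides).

The exterior angle is the supplement of the interior angle: 180 - 144 = 36 degrees.
Since the exterior angles of any convex polygon sum to 360 degrees, the number of sides is 360 / 36 = 10.

10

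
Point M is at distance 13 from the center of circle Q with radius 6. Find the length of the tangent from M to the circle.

Let T be the point of tangency. Then QT ⊥ MT (radius ⊥ tangent).
In right triangle QTM: QM² = QT² + MT²
13² = 6² + MT²
MT² = 133, MT = sqrt(133)

sqrt(133)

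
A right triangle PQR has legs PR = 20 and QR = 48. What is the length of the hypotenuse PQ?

By the Pythagorean theorem: PQ^2 = PR^2 + QR^2
PQ^2 = 20^2 + 48^2 = 400 + 2304 = 2704
PQ = sqrt(2704) = 52

52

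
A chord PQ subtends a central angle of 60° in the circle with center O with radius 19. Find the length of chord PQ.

Chord length = 2r sin(θ/2)
= 2 × 19 × sin(60°/2)
= 2 × 19 × sin(30°)
= 19

19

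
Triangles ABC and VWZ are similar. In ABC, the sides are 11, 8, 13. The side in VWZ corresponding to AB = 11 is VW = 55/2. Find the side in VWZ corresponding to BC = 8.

k = 55/2/11 = 5/2. WZ = 5/2 * 8 = 20.

20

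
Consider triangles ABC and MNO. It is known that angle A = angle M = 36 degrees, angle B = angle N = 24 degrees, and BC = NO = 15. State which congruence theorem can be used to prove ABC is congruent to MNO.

Consider the given information: angle A = angle M = 36 degrees, angle B = angle N = 24 degrees, and BC = NO = 15
This is not SAS or HL: SAS requires two sides and the included angle between them. HL only applies to right triangles with matching hypotenuse and leg.
The correct criterion is AAS. Two pairs of corresponding angles and a non-included side are equal (Angle-Angle-Side).

AAS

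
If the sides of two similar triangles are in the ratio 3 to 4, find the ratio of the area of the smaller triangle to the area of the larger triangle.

Area ratio = (side ratio)^2 = (3/4)^2 = 9:16.

9:16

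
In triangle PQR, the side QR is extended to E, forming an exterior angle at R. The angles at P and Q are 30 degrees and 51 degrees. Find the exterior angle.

By the exterior angle theorem, an exterior angle of a triangle equals the sum of the two remote interior angles.
Exterior angle = angle P + angle Q
Exterior angle = 30 + 51 = 81 degrees

81 degrees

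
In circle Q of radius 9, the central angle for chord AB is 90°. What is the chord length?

Chord length = 2r sin(θ/2)
= 2 × 9 × sin(90°/2)
= 2 × 9 × sin(45°)
= 9*sqrt(2)

9*sqrt(2)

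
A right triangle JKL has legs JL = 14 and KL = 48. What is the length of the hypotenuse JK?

In a right triangle, the square of the hypotenuse equals the sum of the squares of the two legs.
The legs are 14 and 48, so the hypotenuse = sqrt(196 + 2304) = sqrt(2500) = 50.

50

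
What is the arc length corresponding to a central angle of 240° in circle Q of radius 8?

The full circumference is 2πr = 2π(8) = 16*pi.
The arc spans 240° out of 360°, which is a fraction of 2/3.
Arc length = 16*pi × 2/3 = 32*pi/3.

32*pi/3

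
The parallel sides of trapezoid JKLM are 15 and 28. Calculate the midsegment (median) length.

The midsegment (median) of a trapezoid connects the midpoints of the non-parallel sides.
Its length is the average of the two bases: (15 + 28) / 2 = 43/2.

43/2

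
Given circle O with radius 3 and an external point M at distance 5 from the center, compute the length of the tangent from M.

The tangent, radius, and line from the external point to the center form a right triangle.
The right angle is where the tangent meets the radius.
By the Pythagorean theorem: tangent² + 3² = 5²
tangent² = 25 - 9 = 16
tangent = 4

4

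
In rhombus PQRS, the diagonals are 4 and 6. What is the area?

Area = (4 * 6) / 2 = 24 / 2 = 12

12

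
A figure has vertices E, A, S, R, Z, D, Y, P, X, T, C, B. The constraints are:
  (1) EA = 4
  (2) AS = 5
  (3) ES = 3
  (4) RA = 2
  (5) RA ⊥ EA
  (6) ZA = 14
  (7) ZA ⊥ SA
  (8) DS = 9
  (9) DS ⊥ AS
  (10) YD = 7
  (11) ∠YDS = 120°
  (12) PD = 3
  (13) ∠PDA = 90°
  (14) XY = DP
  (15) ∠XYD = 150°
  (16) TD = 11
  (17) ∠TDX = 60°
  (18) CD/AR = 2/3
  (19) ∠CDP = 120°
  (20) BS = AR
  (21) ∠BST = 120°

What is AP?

Step 1: By the law of cosines on triangle DSA: DA² = 9² + 5² − 2·9·5·cos(90°) = 106, so DA = √106.
Step 2: By the law of cosines on triangle ADP: AP² = √106² + 3² − 2·√106·3·cos(90°) = 115, so AP = √115.

Therefore, the length of AP = √115.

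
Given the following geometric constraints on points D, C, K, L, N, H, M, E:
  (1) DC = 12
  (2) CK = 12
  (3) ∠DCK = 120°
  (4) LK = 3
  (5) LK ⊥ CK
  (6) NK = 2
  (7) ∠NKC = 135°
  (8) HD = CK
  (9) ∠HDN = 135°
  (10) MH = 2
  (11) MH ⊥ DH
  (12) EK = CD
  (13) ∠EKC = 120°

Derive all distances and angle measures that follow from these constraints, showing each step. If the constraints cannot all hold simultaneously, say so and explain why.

The constraints are consistent.

From the given relations:
  HD = CK = 12
  EK = CD = 12

Step 1: From DC = 12, CK = 12, and ∠DCK = 120°, by the law of cosines:
  DK² = DC² + CK² - 2·DC·CK·cos(120°) = 144 + 144 + 144 = 432
  DK = 12·√3

Step 2: From DH = 12, HM = 2, and ∠DHM = 90°, by the law of cosines:
  DM² = DH² + HM² - 2·DH·HM·cos(90°) = 144 + 4 - 0 = 148
  DM = 2·√37

Step 3: From CK = 12, KL = 3, and ∠CKL = 90°, by the law of cosines:
  CL² = CK² + KL² - 2·CK·KL·cos(90°) = 144 + 9 - 0 = 153
  CL = 3·√17

Step 4: From CK = 12, KN = 2, and ∠CKN = 135°, by the law of cosines:
  CN² = CK² + KN² - 2·CK·KN·cos(135°) = 144 + 4 + 33.94 = 181.9
  CN ≈ 13.49

Step 5: From CK = 12, KE = 12, and ∠CKE = 120°, by the law of cosines:
  CE² = CK² + KE² - 2·CK·KE·cos(120°) = 144 + 144 + 144 = 432
  CE = 12·√3

Step 6: From DC = 12, DK = 12·√3, CK = 12, by the inverse law of cosines:
  cos(∠CDK) = (DC² + DK² - CK²) / (2·DC·DK)
  ∠CDK = 30°

Step 7: From DH = 12, DM = 2·√37, HM = 2, by the inverse law of cosines:
  cos(∠HDM) = (DH² + DM² - HM²) / (2·DH·DM)
  ∠HDM = 9.46°

Step 8: From CE = 12·√3, CK = 12, EK = 12, by the inverse law of cosines:
  cos(∠ECK) = (CE² + CK² - EK²) / (2·CE·CK)
  ∠ECK = 30°

Step 9: From CK = 12, CL = 3·√17, KL = 3, by the inverse law of cosines:
  cos(∠KCL) = (CK² + CL² - KL²) / (2·CK·CL)
  ∠KCL = 14.04°

Step 10: From CK = 12, CN = 13.49, KN = 2, by the inverse law of cosines:
  cos(∠KCN) = (CK² + CN² - KN²) / (2·CK·CN)
  ∠KCN = 6.02°

Step 11: From KC = 12, KD = 12·√3, CD = 12, by the inverse law of cosines:
  cos(∠CKD) = (KC² + KD² - CD²) / (2·KC·KD)
  ∠CKD = 30°

Step 12: From LC = 3·√17, LK = 3, CK = 12, by the inverse law of cosines:
  cos(∠CLK) = (LC² + LK² - CK²) / (2·LC·LK)
  ∠CLK = 75.96°

Step 13: From NC = 13.49, NK = 2, CK = 12, by the inverse law of cosines:
  cos(∠CNK) = (NC² + NK² - CK²) / (2·NC·NK)
  ∠CNK = 38.98°

Step 14: From MD = 2·√37, MH = 2, DH = 12, by the inverse law of cosines:
  cos(∠DMH) = (MD² + MH² - DH²) / (2·MD·MH)
  ∠DMH = 80.54°

Step 15: From EC = 12·√3, EK = 12, CK = 12, by the inverse law of cosines:
  cos(∠CEK) = (EC² + EK² - CK²) / (2·EC·EK)
  ∠CEK = 30°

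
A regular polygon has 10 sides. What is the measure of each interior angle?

Each interior angle of a regular n-gon is (n - 2) * 180 / n.
For n = 10: (10 - 2) * 180 / 10 = 1440/10 = 144 degrees.

144 degrees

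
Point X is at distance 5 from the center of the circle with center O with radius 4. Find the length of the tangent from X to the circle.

Let T be the point of tangency. Then OT ⊥ XT (radius ⊥ tangent).
In right triangle OTX: OX² = OT² + XT²
5² = 4² + XT²
XT² = 9, XT = 3

3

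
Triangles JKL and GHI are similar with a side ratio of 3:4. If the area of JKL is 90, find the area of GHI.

Area ratio = (3/4)^2 = 9/16. Area of GHI = 90 * 16/9 = 160.

160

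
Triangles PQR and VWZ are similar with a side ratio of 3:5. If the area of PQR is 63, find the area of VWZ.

Area ratio = (3/5)^2 = 9/25. Area of VWZ = 63 * 25/9 = 175.

175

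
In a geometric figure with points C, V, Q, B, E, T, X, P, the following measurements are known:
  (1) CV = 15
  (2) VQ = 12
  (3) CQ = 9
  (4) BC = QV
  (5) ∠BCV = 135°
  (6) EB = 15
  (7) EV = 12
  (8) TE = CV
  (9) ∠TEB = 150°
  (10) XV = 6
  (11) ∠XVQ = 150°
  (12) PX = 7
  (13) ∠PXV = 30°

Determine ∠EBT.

From the given relations: TE = CV = 15.
Step 1: By the law of cosines on triangle BET: BT² = 15² + 15² − 2·15·15·cos(150°) = 839.71, so BT ≈ 28.98.
Step 2: By the inverse law of cosines on triangle EBT: cos(∠EBT) = (15² + 28.98² − 15²) / (2·15·28.98) = 839.71/869.33 = 0.9659, so ∠EBT = 15°.

Therefore, the measure of angle ∠EBT = 15°.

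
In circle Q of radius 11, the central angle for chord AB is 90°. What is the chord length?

Drop a perpendicular from the center to the chord, bisecting both the chord and the central angle.
Each half-chord = r sin(θ/2) = 11 sin(45°).
The full chord = 2 × 11 × sin(45°) = 11*sqrt(2).

11*sqrt(2)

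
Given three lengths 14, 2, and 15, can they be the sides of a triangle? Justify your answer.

Yes.
The triangle inequality requires that the sum of any two sides exceeds the third.
Here 2 + 14 = 16 > 15, so the condition is met.

Yes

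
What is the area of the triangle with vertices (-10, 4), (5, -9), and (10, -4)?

Using the Shoelace formula for a triangle:
Area = (1/2)|x0(y1 - y2) + x1(y2 - y0) + x2(y0 - y1)|
Area = (1/2)|-10(-9 - -4) + 5(-4 - 4) + 10(4 - -9)|
Area = (1/2)|50 + -40 + 130|
Area = (1/2)|140|
Area = (1/2)(140)
Area = 70

70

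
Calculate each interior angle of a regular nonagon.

Each interior angle of a regular n-gon is (n - 2) * 180 / n.
For n = 9: (9 - 2) * 180 / 9 = 1260/9 = 140 degrees.

140 degrees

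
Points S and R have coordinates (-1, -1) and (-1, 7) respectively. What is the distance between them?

The horizontal distance is |-1 - -1| = 0 and the vertical distance is |7 - -1| = 8.
By the Pythagorean theorem, d = sqrt(0^2 + 8^2) = sqrt(64) = 8.

8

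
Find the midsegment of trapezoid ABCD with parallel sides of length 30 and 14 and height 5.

The midsegment (median) of a trapezoid connects the midpoints of the non-parallel sides.
Its length is the average of the two bases: (30 + 14) / 2 = 22.

22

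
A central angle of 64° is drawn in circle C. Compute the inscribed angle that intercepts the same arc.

Inscribed angle = 64° / 2 = 32° (inscribed angle theorem).

32°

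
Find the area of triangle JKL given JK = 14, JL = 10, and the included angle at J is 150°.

Area = (1/2) * JK * JL * sin(J)
Area = (1/2) * 14 * 10 * sin(150°)
Area = (1/2) * 14 * 10 * 1/2
Area = 35

35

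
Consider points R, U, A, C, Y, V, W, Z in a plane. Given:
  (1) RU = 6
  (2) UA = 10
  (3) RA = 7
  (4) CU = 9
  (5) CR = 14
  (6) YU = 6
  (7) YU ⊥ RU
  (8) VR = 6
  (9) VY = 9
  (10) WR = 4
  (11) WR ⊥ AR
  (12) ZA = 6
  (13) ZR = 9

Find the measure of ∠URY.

Step 1: By the law of cosines on triangle RUY: RY² = 6² + 6² − 2·6·6·cos(90°) = 72, so RY = 6·√2.
Step 2: By the inverse law of cosines on triangle URY: cos(∠URY) = (6² + (6·√2)² − 6²) / (2·6·6·√2) = 72/101.82 = 0.7071, so ∠URY = 45°.

Therefore, the measure of angle ∠URY = 45°.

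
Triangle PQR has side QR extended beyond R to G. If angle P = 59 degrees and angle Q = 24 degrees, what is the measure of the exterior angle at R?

The interior angle at R is 180 - 59 - 24 = 97 degrees.
The exterior angle and interior angle at R are supplementary:
Exterior angle = 180 - 97 = 83 degrees.

83 degrees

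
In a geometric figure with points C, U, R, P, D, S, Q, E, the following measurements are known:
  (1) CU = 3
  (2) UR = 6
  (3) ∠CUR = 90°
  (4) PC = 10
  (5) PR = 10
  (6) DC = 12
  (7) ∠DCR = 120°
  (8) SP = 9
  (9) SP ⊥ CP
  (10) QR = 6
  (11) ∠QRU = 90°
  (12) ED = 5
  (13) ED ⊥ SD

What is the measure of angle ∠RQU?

Step 1: By the law of cosines on triangle QRU: QU² = 6² + 6² − 2·6·6·cos(90°) = 72, so QU = 6·√2.
Step 2: By the inverse law of cosines on triangle RQU: cos(∠RQU) = (6² + (6·√2)² − 6²) / (2·6·6·√2) = 72/101.82 = 0.7071, so ∠RQU = 45°.

Therefore, the measure of angle ∠RQU = 45°.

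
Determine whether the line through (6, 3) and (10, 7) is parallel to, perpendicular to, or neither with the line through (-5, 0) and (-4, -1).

Slope of line 1: m1 = (7 - 3)/(10 - 6) = 4/4 = 1
Slope of line 2: m2 = (-1 - 0)/(-4 - -5) = -1/1 = -1
Two lines are perpendicular when the product of their slopes is -1 (negative reciprocals).
m1 * m2 = (1) * (-1) = -1, confirming perpendicularity.

Perpendicular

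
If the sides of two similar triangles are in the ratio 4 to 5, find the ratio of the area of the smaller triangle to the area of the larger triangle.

The ratio of areas of similar triangles equals the square of the side ratio.
Side ratio = 4:5
Area ratio = (4/5)^2 = 16/25 = 16:25

16:25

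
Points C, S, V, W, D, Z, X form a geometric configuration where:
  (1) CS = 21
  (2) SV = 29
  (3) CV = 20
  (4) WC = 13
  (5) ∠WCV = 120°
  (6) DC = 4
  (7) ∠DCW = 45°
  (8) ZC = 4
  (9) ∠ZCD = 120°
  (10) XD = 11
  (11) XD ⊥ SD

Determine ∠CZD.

Step 1: By the law of cosines on triangle ZCD: ZD² = 4² + 4² − 2·4·4·cos(120°) = 48, so ZD = 4·√3.
Step 2: By the inverse law of cosines on triangle CZD: cos(∠CZD) = (4² + (4·√3)² − 4²) / (2·4·4·√3) = 48/55.43 = 0.866, so ∠CZD = 30°.

Therefore, the measure of angle ∠CZD = 30°.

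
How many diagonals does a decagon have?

Each of the 10 vertices connects to 7 non-adjacent vertices via diagonals.
Total connections = 10 × 7 = 70, but each diagonal is counted twice.
Number of diagonals = 70 / 2 = 35.

35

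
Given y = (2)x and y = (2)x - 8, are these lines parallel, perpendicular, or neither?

Slope of line 1: m1 = 2
Slope of line 2: m2 = 2
Two lines are parallel if and only if they have equal slopes (or both are vertical).
Here m1 = m2 = 2, confirming the lines are parallel.

Parallel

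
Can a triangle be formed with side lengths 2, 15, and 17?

The longest side is 17. The other two sides sum to 2 + 15 = 17.
Since 17 ≤ 17, the two shorter sides cannot reach around to close the triangle.

No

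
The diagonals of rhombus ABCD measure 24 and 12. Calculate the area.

Area of a rhombus = (d1 * d2) / 2
Area = (24 * 12) / 2
Area = 288 / 2
Area = 144

144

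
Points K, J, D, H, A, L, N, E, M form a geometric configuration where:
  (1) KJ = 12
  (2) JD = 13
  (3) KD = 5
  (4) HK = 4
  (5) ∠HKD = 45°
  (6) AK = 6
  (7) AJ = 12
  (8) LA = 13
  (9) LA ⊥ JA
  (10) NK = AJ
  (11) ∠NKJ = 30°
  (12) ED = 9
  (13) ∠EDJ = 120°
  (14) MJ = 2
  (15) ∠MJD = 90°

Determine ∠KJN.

From the given relations: NK = AJ = 12.
Step 1: By the law of cosines on triangle JKN: JN² = 12² + 12² − 2·12·12·cos(30°) = 38.58, so JN ≈ 6.21.
Step 2: By the inverse law of cosines on triangle KJN: cos(∠KJN) = (12² + 6.21² − 12²) / (2·12·6.21) = 38.58/149.08 = 0.2588, so ∠KJN = 75°.

Therefore, the measure of angle ∠KJN = 75°.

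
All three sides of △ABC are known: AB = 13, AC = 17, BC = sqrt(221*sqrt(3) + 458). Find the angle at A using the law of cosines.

When all three sides of a triangle are known, the law of cosines can be rearranged to find any angle.
cos(C) = (a² + b² - c²) / (2ab) gives cos(A) = -sqrt(3)/2.
Taking the inverse cosine: A = 150°.

150°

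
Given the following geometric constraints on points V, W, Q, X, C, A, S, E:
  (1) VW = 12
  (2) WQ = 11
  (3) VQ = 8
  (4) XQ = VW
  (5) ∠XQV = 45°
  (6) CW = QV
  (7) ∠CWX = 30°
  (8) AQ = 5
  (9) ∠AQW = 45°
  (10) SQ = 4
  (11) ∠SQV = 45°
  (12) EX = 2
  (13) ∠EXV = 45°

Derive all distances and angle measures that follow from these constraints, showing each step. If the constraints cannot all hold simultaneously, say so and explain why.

The constraints are consistent.

From the given relations:
  XQ = VW = 12
  CW = QV = 8

Step 1: From VQ = 8, QX = 12, and ∠VQX = 45°, by the law of cosines:
  VX² = VQ² + QX² - 2·VQ·QX·cos(45°) = 64 + 144 - 135.8 = 72.24
  VX ≈ 8.5

Step 2: From VQ = 8, QS = 4, and ∠VQS = 45°, by the law of cosines:
  VS² = VQ² + QS² - 2·VQ·QS·cos(45°) = 64 + 16 - 45.25 = 34.75
  VS ≈ 5.89

Step 3: From WQ = 11, QA = 5, and ∠WQA = 45°, by the law of cosines:
  WA² = WQ² + QA² - 2·WQ·QA·cos(45°) = 121 + 25 - 77.78 = 68.22
  WA ≈ 8.26

Step 4: From VQ = 8, VW = 12, QW = 11, by the inverse law of cosines:
  cos(∠QVW) = (VQ² + VW² - QW²) / (2·VQ·VW)
  ∠QVW = 63.06°

Step 5: From WQ = 11, WV = 12, QV = 8, by the inverse law of cosines:
  cos(∠QWV) = (WQ² + WV² - QV²) / (2·WQ·WV)
  ∠QWV = 40.42°

Step 6: From QV = 8, QW = 11, VW = 12, by the inverse law of cosines:
  cos(∠VQW) = (QV² + QW² - VW²) / (2·QV·QW)
  ∠VQW = 76.53°

Step 7: From VX = 8.5, XE = 2, and ∠VXE = 45°, by the law of cosines:
  VE² = VX² + XE² - 2·VX·XE·cos(45°) = 72.24 + 4 - 24.04 = 52.2
  VE ≈ 7.22

Step 8: From VQ = 8, VS = 5.89, QS = 4, by the inverse law of cosines:
  cos(∠QVS) = (VQ² + VS² - QS²) / (2·VQ·VS)
  ∠QVS = 28.68°

Step 9: From VQ = 8, VX = 8.5, QX = 12, by the inverse law of cosines:
  cos(∠QVX) = (VQ² + VX² - QX²) / (2·VQ·VX)
  ∠QVX = 93.27°

Step 10: From WA = 8.26, WQ = 11, AQ = 5, by the inverse law of cosines:
  cos(∠AWQ) = (WA² + WQ² - AQ²) / (2·WA·WQ)
  ∠AWQ = 25.34°

Step 11: From XQ = 12, XV = 8.5, QV = 8, by the inverse law of cosines:
  cos(∠QXV) = (XQ² + XV² - QV²) / (2·XQ·XV)
  ∠QXV = 41.73°

Step 12: From AQ = 5, AW = 8.26, QW = 11, by the inverse law of cosines:
  cos(∠QAW) = (AQ² + AW² - QW²) / (2·AQ·AW)
  ∠QAW = 109.66°

Step 13: From SQ = 4, SV = 5.89, QV = 8, by the inverse law of cosines:
  cos(∠QSV) = (SQ² + SV² - QV²) / (2·SQ·SV)
  ∠QSV = 106.32°

Step 14: From VE = 7.22, VX = 8.5, EX = 2, by the inverse law of cosines:
  cos(∠EVX) = (VE² + VX² - EX²) / (2·VE·VX)
  ∠EVX = 11.29°

Step 15: From EV = 7.22, EX = 2, VX = 8.5, by the inverse law of cosines:
  cos(∠VEX) = (EV² + EX² - VX²) / (2·EV·EX)
  ∠VEX = 123.71°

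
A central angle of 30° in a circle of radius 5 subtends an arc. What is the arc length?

Arc length = 2π(5)(1/12) = 5*pi/6

5*pi/6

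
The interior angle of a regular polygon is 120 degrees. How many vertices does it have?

Exterior angle = 180 - 120 = 60. n = 360 / 60 = 6.

6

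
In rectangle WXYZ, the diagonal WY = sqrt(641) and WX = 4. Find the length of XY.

Using the Pythagorean theorem: d^2 = a^2 + b^2
b^2 = d^2 - a^2
b^2 = 641 - 16
b^2 = 625
b = sqrt(625) = 25

25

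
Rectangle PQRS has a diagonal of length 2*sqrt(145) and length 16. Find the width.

The diagonal of a rectangle forms a right triangle with the two sides.
Rearranging the Pythagorean theorem: missing side = sqrt(d^2 - known^2).
= sqrt(580 - 256) = sqrt(324) = 18.

18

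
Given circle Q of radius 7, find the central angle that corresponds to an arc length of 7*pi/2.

The full circumference is 2πr = 14*pi.
The arc is 7*pi/2 / 14*pi = 1/4 of the full circle.
So the central angle = 1/4 × 360° = 90°.

90°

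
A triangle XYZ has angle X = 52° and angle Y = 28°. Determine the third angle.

By the triangle angle sum property, the three interior angles of any triangle add up to 180°.
We know angle X = 52° and angle Y = 28°, so their sum is 80°.
Therefore angle Z = 180° - 80° = 100°.

100 degrees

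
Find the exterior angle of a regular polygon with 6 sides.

Each exterior angle of a regular n-gon is 360 / n.
For n = 6: 360 / 6 = 60 degrees.

60 degrees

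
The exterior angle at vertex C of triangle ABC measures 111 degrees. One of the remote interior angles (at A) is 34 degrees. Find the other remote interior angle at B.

The exterior angle theorem states that an exterior angle equals the sum of the two non-adjacent interior angles.
So 111 = 34 + angle B, which gives angle B = 111 - 34 = 77 degrees.

77 degrees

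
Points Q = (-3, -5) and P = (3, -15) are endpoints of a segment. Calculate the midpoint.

The midpoint is the average of the coordinates:
x: (-3 + 3)/2 = 0
y: (-5 + -15)/2 = -10
Midpoint = (0, -10)

(0, -10)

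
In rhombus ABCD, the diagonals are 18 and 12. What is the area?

The diagonals of a rhombus divide it into four right triangles.
Each triangle has legs 18/ 2 = 9 and 12/2 = 6, so each has area (1/2)*9*6 = 27.
Four such triangles give total area = (d1 * d2) / 2 = 108.

108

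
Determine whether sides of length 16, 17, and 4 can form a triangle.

For three segments to close into a triangle, no single side can be as long as the other two combined.
The longest side is 17, and 4 + 16 = 20 > 17.
A triangle can be formed.

Yes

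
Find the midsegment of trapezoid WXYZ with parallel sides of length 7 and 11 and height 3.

midsegment = (7 + 11) / 2 = 18 / 2 = 9

9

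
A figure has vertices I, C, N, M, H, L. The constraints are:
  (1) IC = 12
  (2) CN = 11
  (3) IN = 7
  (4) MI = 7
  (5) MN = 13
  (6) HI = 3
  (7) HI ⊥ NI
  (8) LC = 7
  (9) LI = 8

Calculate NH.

Step 1: By the law of cosines on triangle NIH: NH² = 7² + 3² − 2·7·3·cos(90°) = 58, so NH = √58.

Therefore, the length of NH = √58.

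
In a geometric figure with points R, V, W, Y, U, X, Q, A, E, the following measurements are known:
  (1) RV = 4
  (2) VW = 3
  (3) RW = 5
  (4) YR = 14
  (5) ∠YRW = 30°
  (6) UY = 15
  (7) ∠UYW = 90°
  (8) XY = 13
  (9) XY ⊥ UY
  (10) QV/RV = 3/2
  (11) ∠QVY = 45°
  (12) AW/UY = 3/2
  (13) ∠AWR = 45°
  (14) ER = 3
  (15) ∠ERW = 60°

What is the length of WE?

Step 1: By the law of cosines on triangle WRE: WE² = 5² + 3² − 2·5·3·cos(60°) = 19, so WE = √19.

Therefore, the length of WE = √19.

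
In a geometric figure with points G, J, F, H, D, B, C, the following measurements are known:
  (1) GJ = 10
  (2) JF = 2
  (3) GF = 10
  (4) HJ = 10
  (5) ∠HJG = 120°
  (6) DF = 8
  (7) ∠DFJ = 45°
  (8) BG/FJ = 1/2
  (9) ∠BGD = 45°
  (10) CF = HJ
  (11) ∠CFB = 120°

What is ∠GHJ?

Step 1: By the law of cosines on triangle HJG: HG² = 10² + 10² − 2·10·10·cos(120°) = 300, so HG = 10·√3.
Step 2: By the inverse law of cosines on triangle GHJ: cos(∠GHJ) = ((10·√3)² + 10² − 10²) / (2·10·√3·10) = 300/346.41 = 0.866, so ∠GHJ = 30°.

Therefore, the measure of angle ∠GHJ = 30°.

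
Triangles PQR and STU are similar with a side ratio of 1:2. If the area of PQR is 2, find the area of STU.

The ratio of areas of similar triangles = (side ratio)^2.
Side ratio = 1:2, so area ratio = 1:4.
Area of STU / Area of PQR = 4/1
Area of STU = 2 * 4/1 = 8

8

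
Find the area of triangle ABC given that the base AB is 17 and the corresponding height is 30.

A triangle's area is half the area of a rectangle with the same base and height.
Area = (1/2) * 17 * 30 = 255.

255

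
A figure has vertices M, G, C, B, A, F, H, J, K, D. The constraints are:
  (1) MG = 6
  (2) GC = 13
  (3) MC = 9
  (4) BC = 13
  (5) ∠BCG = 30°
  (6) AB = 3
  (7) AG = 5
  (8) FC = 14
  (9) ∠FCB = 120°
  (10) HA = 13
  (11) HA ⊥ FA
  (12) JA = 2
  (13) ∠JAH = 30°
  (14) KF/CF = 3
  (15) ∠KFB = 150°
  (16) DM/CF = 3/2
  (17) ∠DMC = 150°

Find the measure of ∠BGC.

Step 1: By the law of cosines on triangle GCB: GB² = 13² + 13² − 2·13·13·cos(30°) = 45.28, so GB ≈ 6.73.
Step 2: By the inverse law of cosines on triangle BGC: cos(∠BGC) = (6.73² + 13² − 13²) / (2·6.73·13) = 45.28/174.96 = 0.2588, so ∠BGC = 75°.

Therefore, the measure of angle ∠BGC = 75°.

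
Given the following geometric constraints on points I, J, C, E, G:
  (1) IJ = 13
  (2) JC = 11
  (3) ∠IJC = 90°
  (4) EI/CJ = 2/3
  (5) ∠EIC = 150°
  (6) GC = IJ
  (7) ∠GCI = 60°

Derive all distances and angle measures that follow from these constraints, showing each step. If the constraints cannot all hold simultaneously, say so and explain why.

The constraints are consistent.

From the given relations:
  EI = 2/3·CJ = 2/3·11 ≈ 7.33
  GC = IJ = 13

Step 1: From IJ = 13, JC = 11, and ∠IJC = 90°, by the law of cosines:
  IC² = IJ² + JC² - 2·IJ·JC·cos(90°) = 169 + 121 - 0 = 290
  IC ≈ 17.03

Step 2: From IC = 17.03, CG = 13, and ∠ICG = 60°, by the law of cosines:
  IG² = IC² + CG² - 2·IC·CG·cos(60°) = 290 + 169 - 221.4 = 237.6
  IG ≈ 15.41

Step 3: From CI = 17.03, IE = 7.33, and ∠CIE = 150°, by the law of cosines:
  CE² = CI² + IE² - 2·CI·IE·cos(150°) = 290 + 53.78 + 216.3 = 560.1
  CE ≈ 23.67

Step 4: From IC = 17.03, IJ = 13, CJ = 11, by the inverse law of cosines:
  cos(∠CIJ) = (IC² + IJ² - CJ²) / (2·IC·IJ)
  ∠CIJ = 40.24°

Step 5: From CI = 17.03, CJ = 11, IJ = 13, by the inverse law of cosines:
  cos(∠ICJ) = (CI² + CJ² - IJ²) / (2·CI·CJ)
  ∠ICJ = 49.76°

Step 6: From IC = 17.03, IG = 15.41, CG = 13, by the inverse law of cosines:
  cos(∠CIG) = (IC² + IG² - CG²) / (2·IC·IG)
  ∠CIG = 46.92°

Step 7: From CE = 23.67, CI = 17.03, EI = 7.33, by the inverse law of cosines:
  cos(∠ECI) = (CE² + CI² - EI²) / (2·CE·CI)
  ∠ECI = 8.91°

Step 8: From EC = 23.67, EI = 7.33, CI = 17.03, by the inverse law of cosines:
  cos(∠CEI) = (EC² + EI² - CI²) / (2·EC·EI)
  ∠CEI = 21.09°

Step 9: From GC = 13, GI = 15.41, CI = 17.03, by the inverse law of cosines:
  cos(∠CGI) = (GC² + GI² - CI²) / (2·GC·GI)
  ∠CGI = 73.08°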